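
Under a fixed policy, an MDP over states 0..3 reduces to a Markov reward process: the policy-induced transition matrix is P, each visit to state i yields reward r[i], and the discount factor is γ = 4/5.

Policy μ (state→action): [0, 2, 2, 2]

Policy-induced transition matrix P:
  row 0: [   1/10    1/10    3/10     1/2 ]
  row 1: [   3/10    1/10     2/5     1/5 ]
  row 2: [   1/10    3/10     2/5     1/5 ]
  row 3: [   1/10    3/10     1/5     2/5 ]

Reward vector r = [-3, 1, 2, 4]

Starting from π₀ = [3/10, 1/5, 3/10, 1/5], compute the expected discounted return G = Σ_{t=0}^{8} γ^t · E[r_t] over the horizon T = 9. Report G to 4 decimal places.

t=0: π = [0.3000, 0.2000, 0.3000, 0.2000], E[r] = 0.7000, γ^t·E[r] = 0.700000, running G = 0.700000
t=1: π = [0.1400, 0.2000, 0.3300, 0.3300], E[r] = 1.7600, γ^t·E[r] = 1.408000, running G = 2.108000
t=2: π = [0.1400, 0.2320, 0.3200, 0.3080], E[r] = 1.6840, γ^t·E[r] = 1.077760, running G = 3.185760
t=3: π = [0.1464, 0.2256, 0.3244, 0.3036], E[r] = 1.6496, γ^t·E[r] = 0.844595, running G = 4.030355
t=4: π = [0.1451, 0.2256, 0.3246, 0.3046], E[r] = 1.6581, γ^t·E[r] = 0.679150, running G = 4.709505
t=5: π = [0.1451, 0.2259, 0.3246, 0.3045], E[r] = 1.6575, γ^t·E[r] = 0.543120, running G = 5.252625
t=6: π = [0.1452, 0.2258, 0.3246, 0.3044], E[r] = 1.6572, γ^t·E[r] = 0.434424, running G = 5.687049
t=7: π = [0.1452, 0.2258, 0.3246, 0.3044], E[r] = 1.6573, γ^t·E[r] = 0.347554, running G = 6.034603
t=8: π = [0.1452, 0.2258, 0.3246, 0.3044], E[r] = 1.6573, γ^t·E[r] = 0.278042, running G = 6.312645

G = 6.3126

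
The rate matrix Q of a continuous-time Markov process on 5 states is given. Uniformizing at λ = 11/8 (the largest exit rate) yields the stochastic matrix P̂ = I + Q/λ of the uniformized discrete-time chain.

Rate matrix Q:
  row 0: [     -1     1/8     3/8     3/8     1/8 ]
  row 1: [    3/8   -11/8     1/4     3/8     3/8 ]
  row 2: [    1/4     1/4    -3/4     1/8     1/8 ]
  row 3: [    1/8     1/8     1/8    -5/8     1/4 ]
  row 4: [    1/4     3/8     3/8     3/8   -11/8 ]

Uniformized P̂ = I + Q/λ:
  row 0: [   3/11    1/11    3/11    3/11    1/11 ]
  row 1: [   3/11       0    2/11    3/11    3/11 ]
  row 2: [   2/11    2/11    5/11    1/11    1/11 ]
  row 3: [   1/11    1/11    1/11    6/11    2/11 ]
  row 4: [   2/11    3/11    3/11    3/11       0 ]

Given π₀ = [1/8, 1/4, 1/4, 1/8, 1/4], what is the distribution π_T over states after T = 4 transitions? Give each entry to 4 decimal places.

t=0: π = [0.1250, 0.2500, 0.2500, 0.1250, 0.2500]
t=1: π = [0.2045, 0.1364, 0.2727, 0.2614, 0.1250]
t=2: π = [0.1890, 0.1260, 0.2624, 0.2944, 0.1281]
t=3: π = [0.1837, 0.1266, 0.2554, 0.3053, 0.1289]
t=4: π = [0.1823, 0.1261, 0.2522, 0.3096, 0.1300]

π = [0.1823, 0.1261, 0.2522, 0.3096, 0.1300]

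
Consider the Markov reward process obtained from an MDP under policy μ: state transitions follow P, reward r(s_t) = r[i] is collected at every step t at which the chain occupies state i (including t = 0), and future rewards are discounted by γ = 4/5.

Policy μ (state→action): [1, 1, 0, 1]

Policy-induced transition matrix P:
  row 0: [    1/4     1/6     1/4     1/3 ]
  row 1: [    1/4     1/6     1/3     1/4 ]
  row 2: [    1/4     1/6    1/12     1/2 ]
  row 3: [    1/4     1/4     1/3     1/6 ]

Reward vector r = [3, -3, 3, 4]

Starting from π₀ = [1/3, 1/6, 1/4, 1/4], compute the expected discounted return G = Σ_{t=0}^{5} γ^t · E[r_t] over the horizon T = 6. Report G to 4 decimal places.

G = 8.0701

t=0: π = [0.3333, 0.1667, 0.2500, 0.2500], E[r] = 2.2500, γ^t·E[r] = 2.250000, running G = 2.250000
t=1: π = [0.2500, 0.1875, 0.2431, 0.3194], E[r] = 2.1944, γ^t·E[r] = 1.755556, running G = 4.005556
t=2: π = [0.2500, 0.1933, 0.2517, 0.3050], E[r] = 2.1453, γ^t·E[r] = 1.372963, running G = 5.378519
t=3: π = [0.2500, 0.1921, 0.2496, 0.3084], E[r] = 2.1559, γ^t·E[r] = 1.103802, running G = 6.482321
t=4: π = [0.2500, 0.1924, 0.2501, 0.3075], E[r] = 2.1534, γ^t·E[r] = 0.882013, running G = 7.364334
t=5: π = [0.2500, 0.1923, 0.2500, 0.3077], E[r] = 2.1540, γ^t·E[r] = 0.705812, running G = 8.070147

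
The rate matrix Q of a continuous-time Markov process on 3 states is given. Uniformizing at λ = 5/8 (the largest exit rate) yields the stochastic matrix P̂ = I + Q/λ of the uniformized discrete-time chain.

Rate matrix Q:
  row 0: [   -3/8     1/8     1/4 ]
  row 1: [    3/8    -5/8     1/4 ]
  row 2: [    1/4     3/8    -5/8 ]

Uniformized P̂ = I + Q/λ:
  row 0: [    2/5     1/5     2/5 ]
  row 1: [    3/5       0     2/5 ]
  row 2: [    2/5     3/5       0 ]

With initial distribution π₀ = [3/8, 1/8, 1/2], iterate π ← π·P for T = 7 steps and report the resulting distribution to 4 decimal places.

t=0: π = [0.3750, 0.1250, 0.5000]
t=1: π = [0.4250, 0.3750, 0.2000]
t=2: π = [0.4750, 0.2050, 0.3200]
t=3: π = [0.4410, 0.2870, 0.2720]
t=4: π = [0.4574, 0.2514, 0.2912]
t=5: π = [0.4503, 0.2662, 0.2835]
t=6: π = [0.4532, 0.2602, 0.2866]
t=7: π = [0.4520, 0.2626, 0.2854]

π = [0.4520, 0.2626, 0.2854]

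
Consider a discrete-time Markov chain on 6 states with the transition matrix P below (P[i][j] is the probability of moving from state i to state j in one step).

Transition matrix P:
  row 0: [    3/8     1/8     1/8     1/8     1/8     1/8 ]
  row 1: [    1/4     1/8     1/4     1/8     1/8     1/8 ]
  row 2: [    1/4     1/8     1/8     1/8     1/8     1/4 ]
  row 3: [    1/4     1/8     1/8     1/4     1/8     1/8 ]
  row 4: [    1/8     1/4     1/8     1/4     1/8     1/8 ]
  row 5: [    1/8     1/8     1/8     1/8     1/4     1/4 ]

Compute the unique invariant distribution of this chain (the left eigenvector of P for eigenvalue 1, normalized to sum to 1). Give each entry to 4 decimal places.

Balance equations π_j = Σ_i π_i·P[i][j]:
  π_0 = 3/8·π_0 + 1/4·π_1 + 1/4·π_2 + 1/4·π_3 + 1/8·π_4 + 1/8·π_5
  π_1 = 1/8·π_0 + 1/8·π_1 + 1/8·π_2 + 1/8·π_3 + 1/4·π_4 + 1/8·π_5
  π_2 = 1/8·π_0 + 1/4·π_1 + 1/8·π_2 + 1/8·π_3 + 1/8·π_4 + 1/8·π_5
  π_3 = 1/8·π_0 + 1/8·π_1 + 1/8·π_2 + 1/4·π_3 + 1/4·π_4 + 1/8·π_5
  π_4 = 1/8·π_0 + 1/8·π_1 + 1/8·π_2 + 1/8·π_3 + 1/8·π_4 + 1/4·π_5
  normalize: π_0 + π_1 + π_2 + π_3 + π_4 + π_5 = 1
Solving the linear system gives exactly π = [6060/25081, 513/3583, 512/3583, 4104/25081, 521/3583, 585/3583].

π = [0.2416, 0.1432, 0.1429, 0.1636, 0.1454, 0.1633]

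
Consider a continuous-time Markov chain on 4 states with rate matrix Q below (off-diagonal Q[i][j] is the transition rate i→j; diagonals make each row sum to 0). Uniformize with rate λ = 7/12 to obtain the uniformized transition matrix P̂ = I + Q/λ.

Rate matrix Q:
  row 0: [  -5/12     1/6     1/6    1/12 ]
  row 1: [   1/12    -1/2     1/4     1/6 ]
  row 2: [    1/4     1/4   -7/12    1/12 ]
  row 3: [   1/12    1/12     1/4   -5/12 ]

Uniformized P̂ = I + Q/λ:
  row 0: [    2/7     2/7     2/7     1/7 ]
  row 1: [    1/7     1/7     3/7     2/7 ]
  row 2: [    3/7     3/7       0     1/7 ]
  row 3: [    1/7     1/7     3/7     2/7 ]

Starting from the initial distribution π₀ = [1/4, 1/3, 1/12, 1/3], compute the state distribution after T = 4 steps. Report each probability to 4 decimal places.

t=0: π = [0.2500, 0.3333, 0.0833, 0.3333]
t=1: π = [0.2024, 0.2024, 0.3571, 0.2381]
t=2: π = [0.2738, 0.2738, 0.2466, 0.2058]
t=3: π = [0.2524, 0.2524, 0.2838, 0.2114]
t=4: π = [0.2600, 0.2600, 0.2709, 0.2091]

π = [0.2600, 0.2600, 0.2709, 0.2091]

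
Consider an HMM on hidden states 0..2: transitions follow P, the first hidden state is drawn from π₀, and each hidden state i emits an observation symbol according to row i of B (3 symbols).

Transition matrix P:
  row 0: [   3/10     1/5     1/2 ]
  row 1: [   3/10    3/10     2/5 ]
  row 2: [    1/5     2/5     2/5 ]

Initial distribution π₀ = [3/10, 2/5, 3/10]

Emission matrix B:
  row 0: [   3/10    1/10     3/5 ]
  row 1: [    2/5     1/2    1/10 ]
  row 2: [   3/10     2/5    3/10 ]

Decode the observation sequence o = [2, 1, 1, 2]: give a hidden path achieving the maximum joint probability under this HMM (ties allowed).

t=0: δ = [1.800e-01, 4.000e-02, 9.000e-02]  (obs o_0=2)
t=1: δ = [5.400e-03, 1.800e-02, 3.600e-02]  ψ = [0, 0, 0]  (obs o_1=1)
t=2: δ = [7.200e-04, 7.200e-03, 5.760e-03]  ψ = [2, 2, 2]  (obs o_2=1)
t=3: δ = [1.296e-03, 2.304e-04, 8.640e-04]  ψ = [1, 2, 1]  (obs o_3=2)
backtrack: best end state = 0; path = [0, 2, 1, 0]

path = [0, 2, 1, 0]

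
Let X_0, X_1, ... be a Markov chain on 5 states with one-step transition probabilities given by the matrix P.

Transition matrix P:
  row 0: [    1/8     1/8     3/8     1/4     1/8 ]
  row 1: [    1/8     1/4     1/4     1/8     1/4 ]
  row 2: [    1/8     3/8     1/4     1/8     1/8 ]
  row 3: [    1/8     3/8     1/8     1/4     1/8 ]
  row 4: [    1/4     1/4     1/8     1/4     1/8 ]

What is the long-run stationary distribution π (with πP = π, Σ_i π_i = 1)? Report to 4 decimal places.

Balance equations π_j = Σ_i π_i·P[i][j]:
  π_0 = 1/8·π_0 + 1/8·π_1 + 1/8·π_2 + 1/8·π_3 + 1/4·π_4
  π_1 = 1/8·π_0 + 1/4·π_1 + 3/8·π_2 + 3/8·π_3 + 1/4·π_4
  π_2 = 3/8·π_0 + 1/4·π_1 + 1/4·π_2 + 1/8·π_3 + 1/8·π_4
  π_3 = 1/4·π_0 + 1/8·π_1 + 1/8·π_2 + 1/4·π_3 + 1/4·π_4
  normalize: π_0 + π_1 + π_2 + π_3 + π_4 = 1
Solving the linear system gives exactly π = [85/586, 83/293, 461/2051, 765/4102, 47/293].

π = [0.1451, 0.2833, 0.2248, 0.1865, 0.1604]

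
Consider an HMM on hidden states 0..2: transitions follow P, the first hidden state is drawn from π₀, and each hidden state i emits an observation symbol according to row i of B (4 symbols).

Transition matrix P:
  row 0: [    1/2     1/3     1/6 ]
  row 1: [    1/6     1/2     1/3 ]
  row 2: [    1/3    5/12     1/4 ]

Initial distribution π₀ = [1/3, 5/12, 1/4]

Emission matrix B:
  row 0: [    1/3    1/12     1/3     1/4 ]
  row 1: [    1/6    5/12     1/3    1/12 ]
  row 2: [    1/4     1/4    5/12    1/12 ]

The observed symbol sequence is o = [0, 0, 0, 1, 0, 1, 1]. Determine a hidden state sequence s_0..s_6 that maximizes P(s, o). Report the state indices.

path = [0, 0, 0, 1, 1, 1, 1]

t=0: δ = [1.111e-01, 6.944e-02, 6.250e-02]  (obs o_0=0)
t=1: δ = [1.852e-02, 6.173e-03, 5.787e-03]  ψ = [0, 0, 1]  (obs o_1=0)
t=2: δ = [3.086e-03, 1.029e-03, 7.716e-04]  ψ = [0, 0, 0]  (obs o_2=0)
t=3: δ = [1.286e-04, 4.287e-04, 1.286e-04]  ψ = [0, 0, 0]  (obs o_3=1)
t=4: δ = [2.381e-05, 3.572e-05, 3.572e-05]  ψ = [1, 1, 1]  (obs o_4=0)
t=5: δ = [9.923e-07, 7.442e-06, 2.977e-06]  ψ = [0, 1, 1]  (obs o_5=1)
t=6: δ = [1.034e-07, 1.550e-06, 6.202e-07]  ψ = [1, 1, 1]  (obs o_6=1)
backtrack: best end state = 1; path = [0, 0, 0, 1, 1, 1, 1]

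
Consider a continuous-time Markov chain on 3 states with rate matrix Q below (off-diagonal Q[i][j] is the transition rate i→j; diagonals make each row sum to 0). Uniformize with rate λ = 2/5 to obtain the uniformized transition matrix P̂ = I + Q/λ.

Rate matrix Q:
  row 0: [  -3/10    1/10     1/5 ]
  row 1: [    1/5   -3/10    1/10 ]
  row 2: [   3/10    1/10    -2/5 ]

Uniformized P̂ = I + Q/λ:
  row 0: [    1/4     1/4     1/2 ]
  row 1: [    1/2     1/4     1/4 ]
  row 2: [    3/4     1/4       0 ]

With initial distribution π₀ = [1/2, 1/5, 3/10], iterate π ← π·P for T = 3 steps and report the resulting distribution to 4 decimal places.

π = [0.4563, 0.2500, 0.2938]

t=0: π = [0.5000, 0.2000, 0.3000]
t=1: π = [0.4500, 0.2500, 0.3000]
t=2: π = [0.4625, 0.2500, 0.2875]
t=3: π = [0.4563, 0.2500, 0.2938]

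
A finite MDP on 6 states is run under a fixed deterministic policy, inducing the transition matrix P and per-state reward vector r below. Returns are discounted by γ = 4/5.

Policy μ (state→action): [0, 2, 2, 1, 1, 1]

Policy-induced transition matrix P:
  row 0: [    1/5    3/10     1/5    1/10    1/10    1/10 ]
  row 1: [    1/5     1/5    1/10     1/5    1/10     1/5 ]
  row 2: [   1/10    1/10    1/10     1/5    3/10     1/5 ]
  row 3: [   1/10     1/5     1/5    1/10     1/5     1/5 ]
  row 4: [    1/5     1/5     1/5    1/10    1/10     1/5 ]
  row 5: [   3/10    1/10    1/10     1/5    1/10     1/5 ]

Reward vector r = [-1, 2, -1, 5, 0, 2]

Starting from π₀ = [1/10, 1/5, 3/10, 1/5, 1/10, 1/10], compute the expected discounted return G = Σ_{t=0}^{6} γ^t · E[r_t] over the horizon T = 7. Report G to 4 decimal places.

t=0: π = [0.1000, 0.2000, 0.3000, 0.2000, 0.1000, 0.1000], E[r] = 1.2000, γ^t·E[r] = 1.200000, running G = 1.200000
t=1: π = [0.1600, 0.1700, 0.1400, 0.1600, 0.1800, 0.1900], E[r] = 1.2200, γ^t·E[r] = 0.976000, running G = 2.176000
t=2: π = [0.1890, 0.1830, 0.1500, 0.1500, 0.1440, 0.1840], E[r] = 1.1450, γ^t·E[r] = 0.732800, running G = 2.908800
t=3: π = [0.1884, 0.1855, 0.1483, 0.1517, 0.1450, 0.1811], E[r] = 1.1550, γ^t·E[r] = 0.591360, running G = 3.500160
t=4: π = [0.1881, 0.1859, 0.1485, 0.1515, 0.1448, 0.1812], E[r] = 1.1550, γ^t·E[r] = 0.473068, running G = 3.973228
t=5: π = [0.1881, 0.1858, 0.1484, 0.1516, 0.1449, 0.1812], E[r] = 1.1553, γ^t·E[r] = 0.378566, running G = 4.351794
t=6: π = [0.1881, 0.1858, 0.1485, 0.1515, 0.1448, 0.1812], E[r] = 1.1552, γ^t·E[r] = 0.302839, running G = 4.654633

G = 4.6546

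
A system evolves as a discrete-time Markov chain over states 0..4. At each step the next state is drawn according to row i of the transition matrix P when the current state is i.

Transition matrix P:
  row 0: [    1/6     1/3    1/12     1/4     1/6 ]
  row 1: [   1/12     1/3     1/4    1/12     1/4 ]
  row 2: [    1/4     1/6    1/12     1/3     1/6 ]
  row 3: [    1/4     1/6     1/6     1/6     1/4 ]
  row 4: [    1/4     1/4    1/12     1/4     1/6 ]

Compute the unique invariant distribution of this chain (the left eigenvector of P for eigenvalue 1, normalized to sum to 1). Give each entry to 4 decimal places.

Balance equations π_j = Σ_i π_i·P[i][j]:
  π_0 = 1/6·π_0 + 1/12·π_1 + 1/4·π_2 + 1/4·π_3 + 1/4·π_4
  π_1 = 1/3·π_0 + 1/3·π_1 + 1/6·π_2 + 1/6·π_3 + 1/4·π_4
  π_2 = 1/12·π_0 + 1/4·π_1 + 1/12·π_2 + 1/6·π_3 + 1/12·π_4
  π_3 = 1/4·π_0 + 1/12·π_1 + 1/3·π_2 + 1/6·π_3 + 1/4·π_4
  normalize: π_0 + π_1 + π_2 + π_3 + π_4 = 1
Solving the linear system gives exactly π = [4297/22501, 5821/22501, 3224/22501, 4545/22501, 4614/22501].

π = [0.1910, 0.2587, 0.1433, 0.2020, 0.2051]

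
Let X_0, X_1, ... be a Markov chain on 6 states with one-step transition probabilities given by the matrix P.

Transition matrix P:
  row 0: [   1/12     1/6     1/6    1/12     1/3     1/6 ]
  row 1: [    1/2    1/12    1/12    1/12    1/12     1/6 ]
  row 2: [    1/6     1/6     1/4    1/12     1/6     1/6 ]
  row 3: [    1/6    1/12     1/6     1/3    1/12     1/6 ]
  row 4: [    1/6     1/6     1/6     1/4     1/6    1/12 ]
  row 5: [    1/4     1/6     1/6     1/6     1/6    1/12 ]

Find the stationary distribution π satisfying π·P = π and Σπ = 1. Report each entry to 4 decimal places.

Balance equations π_j = Σ_i π_i·P[i][j]:
  π_0 = 1/12·π_0 + 1/2·π_1 + 1/6·π_2 + 1/6·π_3 + 1/6·π_4 + 1/4·π_5
  π_1 = 1/6·π_0 + 1/12·π_1 + 1/6·π_2 + 1/12·π_3 + 1/6·π_4 + 1/6·π_5
  π_2 = 1/6·π_0 + 1/12·π_1 + 1/4·π_2 + 1/6·π_3 + 1/6·π_4 + 1/6·π_5
  π_3 = 1/12·π_0 + 1/12·π_1 + 1/12·π_2 + 1/3·π_3 + 1/4·π_4 + 1/6·π_5
  π_4 = 1/3·π_0 + 1/12·π_1 + 1/6·π_2 + 1/12·π_3 + 1/6·π_4 + 1/6·π_5
  normalize: π_0 + π_1 + π_2 + π_3 + π_4 + π_5 = 1
Solving the linear system gives exactly π = [25134/120805, 3409/24161, 4083/24161, 4005/24161, 21234/120805, 16952/120805].

π = [0.2081, 0.1411, 0.1690, 0.1658, 0.1758, 0.1403]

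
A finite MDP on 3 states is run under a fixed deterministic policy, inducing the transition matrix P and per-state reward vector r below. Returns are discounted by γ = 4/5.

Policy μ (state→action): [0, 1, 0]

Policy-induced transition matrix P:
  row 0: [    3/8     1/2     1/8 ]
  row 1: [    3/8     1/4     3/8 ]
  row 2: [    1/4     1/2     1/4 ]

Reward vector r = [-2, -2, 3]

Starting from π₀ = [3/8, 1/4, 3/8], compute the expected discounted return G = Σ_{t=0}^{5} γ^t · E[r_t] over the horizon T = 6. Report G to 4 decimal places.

G = -2.1194

t=0: π = [0.3750, 0.2500, 0.3750], E[r] = -0.1250, γ^t·E[r] = -0.125000, running G = -0.125000
t=1: π = [0.3281, 0.4375, 0.2344], E[r] = -0.8281, γ^t·E[r] = -0.662500, running G = -0.787500
t=2: π = [0.3457, 0.3906, 0.2637], E[r] = -0.6816, γ^t·E[r] = -0.436250, running G = -1.223750
t=3: π = [0.3420, 0.4023, 0.2556], E[r] = -0.7219, γ^t·E[r] = -0.369625, running G = -1.593375
t=4: π = [0.3430, 0.3994, 0.2575], E[r] = -0.7123, γ^t·E[r] = -0.291763, running G = -1.885138
t=5: π = [0.3428, 0.4001, 0.2570], E[r] = -0.7148, γ^t·E[r] = -0.234216, running G = -2.119354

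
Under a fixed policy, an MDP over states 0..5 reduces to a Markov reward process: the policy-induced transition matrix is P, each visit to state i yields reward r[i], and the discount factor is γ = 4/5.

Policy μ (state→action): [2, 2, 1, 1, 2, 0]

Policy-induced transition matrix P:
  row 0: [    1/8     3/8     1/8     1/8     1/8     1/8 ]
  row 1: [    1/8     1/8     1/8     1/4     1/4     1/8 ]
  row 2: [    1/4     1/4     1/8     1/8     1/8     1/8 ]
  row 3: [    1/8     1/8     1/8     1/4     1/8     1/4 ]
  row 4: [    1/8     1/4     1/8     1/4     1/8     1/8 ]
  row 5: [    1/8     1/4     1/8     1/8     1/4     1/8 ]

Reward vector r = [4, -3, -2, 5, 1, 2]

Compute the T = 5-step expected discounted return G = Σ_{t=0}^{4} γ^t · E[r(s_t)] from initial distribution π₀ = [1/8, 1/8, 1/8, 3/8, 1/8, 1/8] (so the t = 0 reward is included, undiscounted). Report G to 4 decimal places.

G = 4.8479

t=0: π = [0.1250, 0.1250, 0.1250, 0.3750, 0.1250, 0.1250], E[r] = 2.1250, γ^t·E[r] = 2.125000, running G = 2.125000
t=1: π = [0.1406, 0.2031, 0.1250, 0.2031, 0.1563, 0.1719], E[r] = 1.2188, γ^t·E[r] = 0.975000, running G = 3.100000
t=2: π = [0.1406, 0.2168, 0.1250, 0.1953, 0.1719, 0.1504], E[r] = 1.1113, γ^t·E[r] = 0.711250, running G = 3.811250
t=3: π = [0.1406, 0.2161, 0.1250, 0.1980, 0.1709, 0.1494], E[r] = 1.1240, γ^t·E[r] = 0.575500, running G = 4.386750
t=4: π = [0.1406, 0.2158, 0.1250, 0.1981, 0.1707, 0.1497], E[r] = 1.1258, γ^t·E[r] = 0.461138, running G = 4.847888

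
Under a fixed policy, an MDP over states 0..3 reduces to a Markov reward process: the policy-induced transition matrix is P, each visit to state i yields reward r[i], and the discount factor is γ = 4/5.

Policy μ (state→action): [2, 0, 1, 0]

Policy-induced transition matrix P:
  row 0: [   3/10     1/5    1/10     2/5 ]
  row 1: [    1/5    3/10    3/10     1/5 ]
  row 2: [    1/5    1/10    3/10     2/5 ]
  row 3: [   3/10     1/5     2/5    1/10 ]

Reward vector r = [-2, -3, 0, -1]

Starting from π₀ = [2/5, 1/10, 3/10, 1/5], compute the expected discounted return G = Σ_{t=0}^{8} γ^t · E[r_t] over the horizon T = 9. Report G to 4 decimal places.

G = -5.8457

t=0: π = [0.4000, 0.1000, 0.3000, 0.2000], E[r] = -1.3000, γ^t·E[r] = -1.300000, running G = -1.300000
t=1: π = [0.2600, 0.1800, 0.2400, 0.3200], E[r] = -1.3800, γ^t·E[r] = -1.104000, running G = -2.404000
t=2: π = [0.2580, 0.1940, 0.2800, 0.2680], E[r] = -1.3660, γ^t·E[r] = -0.874240, running G = -3.278240
t=3: π = [0.2526, 0.1914, 0.2752, 0.2808], E[r] = -1.3602, γ^t·E[r] = -0.696422, running G = -3.974662
t=4: π = [0.2533, 0.1916, 0.2776, 0.2775], E[r] = -1.3590, γ^t·E[r] = -0.556655, running G = -4.531317
t=5: π = [0.2531, 0.1914, 0.2771, 0.2784], E[r] = -1.3588, γ^t·E[r] = -0.445256, running G = -4.976573
t=6: π = [0.2532, 0.1914, 0.2772, 0.2782], E[r] = -1.3588, γ^t·E[r] = -0.356199, running G = -5.332772
t=7: π = [0.2531, 0.1914, 0.2772, 0.2783], E[r] = -1.3588, γ^t·E[r] = -0.284958, running G = -5.617730
t=8: π = [0.2531, 0.1914, 0.2772, 0.2782], E[r] = -1.3588, γ^t·E[r] = -0.227967, running G = -5.845697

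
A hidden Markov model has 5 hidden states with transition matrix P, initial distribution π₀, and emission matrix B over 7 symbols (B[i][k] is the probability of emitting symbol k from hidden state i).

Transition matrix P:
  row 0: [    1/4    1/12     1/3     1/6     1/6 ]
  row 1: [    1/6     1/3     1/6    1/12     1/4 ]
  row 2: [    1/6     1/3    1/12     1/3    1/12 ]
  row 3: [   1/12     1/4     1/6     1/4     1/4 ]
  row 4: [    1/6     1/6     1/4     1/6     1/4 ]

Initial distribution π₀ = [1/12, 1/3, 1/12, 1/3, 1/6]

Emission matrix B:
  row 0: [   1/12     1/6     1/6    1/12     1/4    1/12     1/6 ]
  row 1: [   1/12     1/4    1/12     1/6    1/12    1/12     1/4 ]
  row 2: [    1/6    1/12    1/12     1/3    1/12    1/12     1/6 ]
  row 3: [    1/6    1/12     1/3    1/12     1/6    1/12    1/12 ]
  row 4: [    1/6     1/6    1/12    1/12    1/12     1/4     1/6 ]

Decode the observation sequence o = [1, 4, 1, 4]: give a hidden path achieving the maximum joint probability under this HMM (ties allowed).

path = [1, 0, 0, 0]

t=0: δ = [1.389e-02, 8.333e-02, 6.944e-03, 2.778e-02, 2.778e-02]  (obs o_0=1)
t=1: δ = [3.472e-03, 2.315e-03, 1.157e-03, 1.157e-03, 1.736e-03]  ψ = [1, 1, 1, 1, 1]  (obs o_1=4)
t=2: δ = [1.447e-04, 1.929e-04, 9.645e-05, 4.823e-05, 9.645e-05]  ψ = [0, 1, 0, 0, 0]  (obs o_2=1)
t=3: δ = [9.042e-06, 5.358e-06, 4.019e-06, 5.358e-06, 4.019e-06]  ψ = [0, 1, 0, 2, 1]  (obs o_3=4)
backtrack: best end state = 0; path = [1, 0, 0, 0]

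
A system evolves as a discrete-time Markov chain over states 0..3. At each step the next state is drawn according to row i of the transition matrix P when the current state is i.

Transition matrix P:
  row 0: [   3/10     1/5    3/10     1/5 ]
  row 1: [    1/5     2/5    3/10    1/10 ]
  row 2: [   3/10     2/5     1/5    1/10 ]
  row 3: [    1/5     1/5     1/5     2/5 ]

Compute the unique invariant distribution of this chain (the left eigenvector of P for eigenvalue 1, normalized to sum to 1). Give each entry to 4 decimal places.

Balance equations π_j = Σ_i π_i·P[i][j]:
  π_0 = 3/10·π_0 + 1/5·π_1 + 3/10·π_2 + 1/5·π_3
  π_1 = 1/5·π_0 + 2/5·π_1 + 2/5·π_2 + 1/5·π_3
  π_2 = 3/10·π_0 + 3/10·π_1 + 1/5·π_2 + 1/5·π_3
  normalize: π_0 + π_1 + π_2 + π_3 = 1
Solving the linear system gives exactly π = [87/347, 109/347, 89/347, 62/347].

π = [0.2507, 0.3141, 0.2565, 0.1787]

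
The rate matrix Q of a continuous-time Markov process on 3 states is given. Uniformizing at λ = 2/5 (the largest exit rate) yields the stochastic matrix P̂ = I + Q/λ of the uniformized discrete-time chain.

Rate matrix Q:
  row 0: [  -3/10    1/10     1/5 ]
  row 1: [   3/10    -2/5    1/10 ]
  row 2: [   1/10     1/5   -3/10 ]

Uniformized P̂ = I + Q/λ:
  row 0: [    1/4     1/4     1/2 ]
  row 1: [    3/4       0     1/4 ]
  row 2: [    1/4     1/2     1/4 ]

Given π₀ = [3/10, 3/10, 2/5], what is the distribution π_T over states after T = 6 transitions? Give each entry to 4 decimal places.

π = [0.3846, 0.2693, 0.3461]

t=0: π = [0.3000, 0.3000, 0.4000]
t=1: π = [0.4000, 0.2750, 0.3250]
t=2: π = [0.3875, 0.2625, 0.3500]
t=3: π = [0.3813, 0.2719, 0.3469]
t=4: π = [0.3859, 0.2688, 0.3453]
t=5: π = [0.3844, 0.2691, 0.3465]
t=6: π = [0.3846, 0.2693, 0.3461]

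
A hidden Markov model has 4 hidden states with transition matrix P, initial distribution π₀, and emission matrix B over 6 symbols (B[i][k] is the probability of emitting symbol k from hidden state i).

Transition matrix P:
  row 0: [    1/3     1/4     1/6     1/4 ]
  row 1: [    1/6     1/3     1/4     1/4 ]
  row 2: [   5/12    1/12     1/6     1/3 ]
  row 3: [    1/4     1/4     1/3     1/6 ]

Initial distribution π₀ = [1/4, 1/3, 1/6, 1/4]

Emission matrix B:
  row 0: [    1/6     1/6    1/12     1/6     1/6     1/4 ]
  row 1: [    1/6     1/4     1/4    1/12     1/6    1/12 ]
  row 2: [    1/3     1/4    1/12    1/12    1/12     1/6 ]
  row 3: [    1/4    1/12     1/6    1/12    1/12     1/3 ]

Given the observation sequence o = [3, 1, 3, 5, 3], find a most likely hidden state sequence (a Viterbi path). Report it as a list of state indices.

t=0: δ = [4.167e-02, 2.778e-02, 1.389e-02, 2.083e-02]  (obs o_0=3)
t=1: δ = [2.315e-03, 2.604e-03, 1.736e-03, 8.681e-04]  ψ = [0, 0, 0, 0]  (obs o_1=1)
t=2: δ = [1.286e-04, 7.234e-05, 5.425e-05, 5.425e-05]  ψ = [0, 1, 1, 1]  (obs o_2=3)
t=3: δ = [1.072e-05, 2.679e-06, 3.572e-06, 1.072e-05]  ψ = [0, 0, 0, 0]  (obs o_3=5)
t=4: δ = [5.954e-07, 2.233e-07, 2.977e-07, 2.233e-07]  ψ = [0, 0, 3, 0]  (obs o_4=3)
backtrack: best end state = 0; path = [0, 0, 0, 0, 0]

path = [0, 0, 0, 0, 0]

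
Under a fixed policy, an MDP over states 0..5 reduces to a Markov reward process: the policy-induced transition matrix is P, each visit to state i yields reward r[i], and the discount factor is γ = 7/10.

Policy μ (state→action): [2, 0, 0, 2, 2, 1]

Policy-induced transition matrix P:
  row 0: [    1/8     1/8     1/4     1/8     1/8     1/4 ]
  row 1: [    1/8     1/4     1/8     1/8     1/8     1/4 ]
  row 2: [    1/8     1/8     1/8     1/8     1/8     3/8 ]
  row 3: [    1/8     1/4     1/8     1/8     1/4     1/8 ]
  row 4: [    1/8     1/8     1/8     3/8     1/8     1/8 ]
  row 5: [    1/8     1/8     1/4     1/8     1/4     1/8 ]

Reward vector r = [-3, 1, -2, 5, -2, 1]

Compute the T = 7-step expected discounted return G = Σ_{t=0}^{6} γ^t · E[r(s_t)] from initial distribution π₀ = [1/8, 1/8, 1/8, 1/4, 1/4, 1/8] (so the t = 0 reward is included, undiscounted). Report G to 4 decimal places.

t=0: π = [0.1250, 0.1250, 0.1250, 0.2500, 0.2500, 0.1250], E[r] = 0.3750, γ^t·E[r] = 0.375000, running G = 0.375000
t=1: π = [0.1250, 0.1719, 0.1563, 0.1875, 0.1719, 0.1875], E[r] = 0.2656, γ^t·E[r] = 0.185938, running G = 0.560938
t=2: π = [0.1250, 0.1699, 0.1641, 0.1680, 0.1719, 0.2012], E[r] = 0.1641, γ^t·E[r] = 0.080391, running G = 0.641328
t=3: π = [0.1250, 0.1672, 0.1658, 0.1680, 0.1711, 0.2029], E[r] = 0.1611, γ^t·E[r] = 0.055269, running G = 0.696597
t=4: π = [0.1250, 0.1669, 0.1660, 0.1678, 0.1714, 0.2030], E[r] = 0.1591, γ^t·E[r] = 0.038204, running G = 0.734801
t=5: π = [0.1250, 0.1668, 0.1660, 0.1678, 0.1713, 0.2030], E[r] = 0.1593, γ^t·E[r] = 0.026779, running G = 0.761580
t=6: π = [0.1250, 0.1668, 0.1660, 0.1678, 0.1714, 0.2030], E[r] = 0.1593, γ^t·E[r] = 0.018741, running G = 0.780321

G = 0.7803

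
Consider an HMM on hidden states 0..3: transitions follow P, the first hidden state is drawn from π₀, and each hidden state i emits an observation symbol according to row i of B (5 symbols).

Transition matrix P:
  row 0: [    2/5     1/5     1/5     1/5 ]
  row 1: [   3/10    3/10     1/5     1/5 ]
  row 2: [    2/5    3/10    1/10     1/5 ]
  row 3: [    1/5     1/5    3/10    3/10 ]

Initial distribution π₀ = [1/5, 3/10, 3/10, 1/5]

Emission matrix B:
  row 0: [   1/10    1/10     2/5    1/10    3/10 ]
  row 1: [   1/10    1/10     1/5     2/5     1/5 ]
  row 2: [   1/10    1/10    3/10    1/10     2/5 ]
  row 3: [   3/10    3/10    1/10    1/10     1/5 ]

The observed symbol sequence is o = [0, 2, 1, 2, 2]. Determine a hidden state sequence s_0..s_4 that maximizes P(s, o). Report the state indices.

t=0: δ = [2.000e-02, 3.000e-02, 3.000e-02, 6.000e-02]  (obs o_0=0)
t=1: δ = [4.800e-03, 2.400e-03, 5.400e-03, 1.800e-03]  ψ = [2, 3, 3, 3]  (obs o_1=2)
t=2: δ = [2.160e-04, 1.620e-04, 9.600e-05, 3.240e-04]  ψ = [2, 2, 0, 2]  (obs o_2=1)
t=3: δ = [3.456e-05, 1.296e-05, 2.916e-05, 9.720e-06]  ψ = [0, 3, 3, 3]  (obs o_3=2)
t=4: δ = [5.530e-06, 1.750e-06, 2.074e-06, 6.912e-07]  ψ = [0, 2, 0, 0]  (obs o_4=2)
backtrack: best end state = 0; path = [3, 2, 0, 0, 0]

path = [3, 2, 0, 0, 0]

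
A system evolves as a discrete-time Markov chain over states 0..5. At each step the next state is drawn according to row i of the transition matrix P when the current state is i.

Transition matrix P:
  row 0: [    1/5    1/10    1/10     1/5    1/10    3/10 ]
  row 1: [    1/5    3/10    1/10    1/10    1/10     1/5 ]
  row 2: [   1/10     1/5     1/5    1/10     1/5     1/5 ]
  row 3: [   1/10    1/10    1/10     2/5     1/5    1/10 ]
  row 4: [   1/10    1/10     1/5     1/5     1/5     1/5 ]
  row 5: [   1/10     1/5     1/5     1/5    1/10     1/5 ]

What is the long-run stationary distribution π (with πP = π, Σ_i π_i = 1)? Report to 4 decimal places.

Balance equations π_j = Σ_i π_i·P[i][j]:
  π_0 = 1/5·π_0 + 1/5·π_1 + 1/10·π_2 + 1/10·π_3 + 1/10·π_4 + 1/10·π_5
  π_1 = 1/10·π_0 + 3/10·π_1 + 1/5·π_2 + 1/10·π_3 + 1/10·π_4 + 1/5·π_5
  π_2 = 1/10·π_0 + 1/10·π_1 + 1/5·π_2 + 1/10·π_3 + 1/5·π_4 + 1/5·π_5
  π_3 = 1/5·π_0 + 1/10·π_1 + 1/10·π_2 + 2/5·π_3 + 1/5·π_4 + 1/5·π_5
  π_4 = 1/10·π_0 + 1/10·π_1 + 1/5·π_2 + 1/5·π_3 + 1/5·π_4 + 1/10·π_5
  normalize: π_0 + π_1 + π_2 + π_3 + π_4 + π_5 = 1
Solving the linear system gives exactly π = [7451/57431, 9628/57431, 8570/57431, 12083/57431, 8676/57431, 11023/57431].

π = [0.1297, 0.1676, 0.1492, 0.2104, 0.1511, 0.1919]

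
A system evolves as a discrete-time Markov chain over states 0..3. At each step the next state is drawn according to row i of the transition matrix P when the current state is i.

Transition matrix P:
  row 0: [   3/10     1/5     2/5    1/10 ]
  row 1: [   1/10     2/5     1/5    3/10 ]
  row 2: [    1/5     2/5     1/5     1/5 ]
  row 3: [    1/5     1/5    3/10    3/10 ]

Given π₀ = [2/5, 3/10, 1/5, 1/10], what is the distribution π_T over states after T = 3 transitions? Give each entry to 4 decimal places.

π = [0.1873, 0.3160, 0.2611, 0.2356]

t=0: π = [0.4000, 0.3000, 0.2000, 0.1000]
t=1: π = [0.2100, 0.3000, 0.2900, 0.2000]
t=2: π = [0.1910, 0.3180, 0.2620, 0.2290]
t=3: π = [0.1873, 0.3160, 0.2611, 0.2356]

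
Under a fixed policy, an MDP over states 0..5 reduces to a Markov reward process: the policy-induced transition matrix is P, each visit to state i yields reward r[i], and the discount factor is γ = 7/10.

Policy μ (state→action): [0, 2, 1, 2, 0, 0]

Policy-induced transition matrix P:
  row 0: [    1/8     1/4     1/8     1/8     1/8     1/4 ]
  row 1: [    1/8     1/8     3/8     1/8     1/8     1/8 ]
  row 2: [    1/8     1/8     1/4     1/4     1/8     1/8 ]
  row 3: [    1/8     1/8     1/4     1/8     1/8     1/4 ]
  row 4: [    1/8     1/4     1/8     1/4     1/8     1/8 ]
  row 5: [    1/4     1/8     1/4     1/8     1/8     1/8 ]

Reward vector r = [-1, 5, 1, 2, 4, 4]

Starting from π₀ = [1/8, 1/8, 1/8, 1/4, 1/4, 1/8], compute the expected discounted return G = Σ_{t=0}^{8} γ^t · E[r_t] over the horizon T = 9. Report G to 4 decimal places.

G = 7.9207

t=0: π = [0.1250, 0.1250, 0.1250, 0.2500, 0.2500, 0.1250], E[r] = 2.6250, γ^t·E[r] = 2.625000, running G = 2.625000
t=1: π = [0.1406, 0.1719, 0.2188, 0.1719, 0.1250, 0.1719], E[r] = 2.4688, γ^t·E[r] = 1.728125, running G = 4.353125
t=2: π = [0.1465, 0.1582, 0.2383, 0.1680, 0.1250, 0.1641], E[r] = 2.3750, γ^t·E[r] = 1.163750, running G = 5.516875
t=3: π = [0.1455, 0.1589, 0.2358, 0.1704, 0.1250, 0.1643], E[r] = 2.3831, γ^t·E[r] = 0.817388, running G = 6.334263
t=4: π = [0.1455, 0.1588, 0.2361, 0.1701, 0.1250, 0.1645], E[r] = 2.3828, γ^t·E[r] = 0.572099, running G = 6.906362
t=5: π = [0.1456, 0.1588, 0.2360, 0.1701, 0.1250, 0.1645], E[r] = 2.3826, γ^t·E[r] = 0.400451, running G = 7.306813
t=6: π = [0.1456, 0.1588, 0.2360, 0.1701, 0.1250, 0.1645], E[r] = 2.3827, γ^t·E[r] = 0.280320, running G = 7.587133
t=7: π = [0.1456, 0.1588, 0.2360, 0.1701, 0.1250, 0.1645], E[r] = 2.3827, γ^t·E[r] = 0.196223, running G = 7.783357
t=8: π = [0.1456, 0.1588, 0.2360, 0.1701, 0.1250, 0.1645], E[r] = 2.3827, γ^t·E[r] = 0.137356, running G = 7.920713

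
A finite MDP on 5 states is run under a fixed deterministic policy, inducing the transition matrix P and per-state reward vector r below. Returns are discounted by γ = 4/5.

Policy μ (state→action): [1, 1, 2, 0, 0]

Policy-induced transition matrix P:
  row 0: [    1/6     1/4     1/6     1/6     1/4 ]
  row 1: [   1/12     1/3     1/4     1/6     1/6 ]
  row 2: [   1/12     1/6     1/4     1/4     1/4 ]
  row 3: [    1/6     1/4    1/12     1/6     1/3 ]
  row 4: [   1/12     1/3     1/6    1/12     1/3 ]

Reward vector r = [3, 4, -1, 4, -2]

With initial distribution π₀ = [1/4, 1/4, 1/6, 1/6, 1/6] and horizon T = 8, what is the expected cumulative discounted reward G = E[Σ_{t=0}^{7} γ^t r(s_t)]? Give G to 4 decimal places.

t=0: π = [0.2500, 0.2500, 0.1667, 0.1667, 0.1667], E[r] = 1.9167, γ^t·E[r] = 1.916667, running G = 1.916667
t=1: π = [0.1181, 0.2708, 0.1875, 0.1667, 0.2569], E[r] = 1.4028, γ^t·E[r] = 1.122222, running G = 3.038889
t=2: π = [0.1071, 0.2784, 0.1910, 0.1609, 0.2627], E[r] = 1.3617, γ^t·E[r] = 0.871481, running G = 3.910370
t=3: π = [0.1057, 0.2792, 0.1924, 0.1607, 0.2621], E[r] = 1.3599, γ^t·E[r] = 0.696247, running G = 4.606617
t=4: π = [0.1055, 0.2791, 0.1926, 0.1609, 0.2620], E[r] = 1.3598, γ^t·E[r] = 0.556976, running G = 5.163593
t=5: π = [0.1055, 0.2790, 0.1926, 0.1609, 0.2620], E[r] = 1.3598, γ^t·E[r] = 0.445568, running G = 5.609161
t=6: π = [0.1055, 0.2790, 0.1926, 0.1609, 0.2620], E[r] = 1.3598, γ^t·E[r] = 0.356451, running G = 5.965612
t=7: π = [0.1055, 0.2790, 0.1926, 0.1609, 0.2620], E[r] = 1.3598, γ^t·E[r] = 0.285161, running G = 6.250773

G = 6.2508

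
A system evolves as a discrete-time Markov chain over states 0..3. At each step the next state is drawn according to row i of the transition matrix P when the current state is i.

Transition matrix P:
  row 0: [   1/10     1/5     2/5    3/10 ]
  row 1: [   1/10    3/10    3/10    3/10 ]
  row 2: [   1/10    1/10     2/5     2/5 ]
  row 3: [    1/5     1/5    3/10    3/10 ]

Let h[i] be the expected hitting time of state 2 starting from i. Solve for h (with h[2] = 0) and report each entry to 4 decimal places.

First-step conditioning: h[2] = 0; for i ≠ 2, h[i] = 1 + Σ_k P[i][k]·h[k].
  h[0] = 1 + 1/10·h[0] + 1/5·h[1] + 3/10·h[3]
  h[1] = 1 + 1/10·h[0] + 3/10·h[1] + 3/10·h[3]
  h[3] = 1 + 1/5·h[0] + 1/5·h[1] + 3/10·h[3]
Solving the 3×3 linear system over states ≠ 2 gives exactly h = [900/313, 1000/313, 0, 990/313] (h[2] = 0 is the target).

h = [2.8754, 3.1949, 0.0000, 3.1629]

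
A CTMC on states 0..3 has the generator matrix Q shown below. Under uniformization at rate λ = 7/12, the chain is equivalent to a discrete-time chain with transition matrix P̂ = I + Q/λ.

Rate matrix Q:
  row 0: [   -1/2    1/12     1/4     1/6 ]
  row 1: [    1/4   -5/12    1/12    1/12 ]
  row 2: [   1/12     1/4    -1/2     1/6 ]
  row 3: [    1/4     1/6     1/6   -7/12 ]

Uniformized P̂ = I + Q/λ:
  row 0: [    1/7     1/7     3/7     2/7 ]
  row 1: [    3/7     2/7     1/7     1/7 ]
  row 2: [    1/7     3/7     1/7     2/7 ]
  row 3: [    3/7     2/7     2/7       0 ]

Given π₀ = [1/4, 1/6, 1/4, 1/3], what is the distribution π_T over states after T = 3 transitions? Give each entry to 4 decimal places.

π = [0.2799, 0.2823, 0.2488, 0.1890]

t=0: π = [0.2500, 0.1667, 0.2500, 0.3333]
t=1: π = [0.2857, 0.2857, 0.2619, 0.1667]
t=2: π = [0.2721, 0.2823, 0.2483, 0.1973]
t=3: π = [0.2799, 0.2823, 0.2488, 0.1890]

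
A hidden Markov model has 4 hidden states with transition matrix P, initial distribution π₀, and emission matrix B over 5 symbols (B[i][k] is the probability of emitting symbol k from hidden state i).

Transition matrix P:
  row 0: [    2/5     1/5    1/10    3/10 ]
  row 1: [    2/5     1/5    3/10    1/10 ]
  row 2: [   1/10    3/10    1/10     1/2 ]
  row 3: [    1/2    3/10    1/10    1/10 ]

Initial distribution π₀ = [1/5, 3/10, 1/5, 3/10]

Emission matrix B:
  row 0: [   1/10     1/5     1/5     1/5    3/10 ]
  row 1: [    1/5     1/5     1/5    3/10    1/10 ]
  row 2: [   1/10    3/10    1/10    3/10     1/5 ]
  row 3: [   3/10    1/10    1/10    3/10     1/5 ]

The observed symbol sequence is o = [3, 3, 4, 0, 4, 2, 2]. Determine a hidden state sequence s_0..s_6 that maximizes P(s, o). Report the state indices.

path = [2, 3, 0, 3, 0, 0, 0]

t=0: δ = [4.000e-02, 9.000e-02, 6.000e-02, 9.000e-02]  (obs o_0=3)
t=1: δ = [9.000e-03, 8.100e-03, 8.100e-03, 9.000e-03]  ψ = [3, 3, 1, 2]  (obs o_1=3)
t=2: δ = [1.350e-03, 2.700e-04, 4.860e-04, 8.100e-04]  ψ = [3, 3, 1, 2]  (obs o_2=4)
t=3: δ = [5.400e-05, 5.400e-05, 1.350e-05, 1.215e-04]  ψ = [0, 0, 0, 0]  (obs o_3=0)
t=4: δ = [1.822e-05, 3.645e-06, 3.240e-06, 3.240e-06]  ψ = [3, 3, 1, 0]  (obs o_4=4)
t=5: δ = [1.458e-06, 7.290e-07, 1.823e-07, 5.467e-07]  ψ = [0, 0, 0, 0]  (obs o_5=2)
t=6: δ = [1.166e-07, 5.832e-08, 2.187e-08, 4.374e-08]  ψ = [0, 0, 1, 0]  (obs o_6=2)
backtrack: best end state = 0; path = [2, 3, 0, 3, 0, 0, 0]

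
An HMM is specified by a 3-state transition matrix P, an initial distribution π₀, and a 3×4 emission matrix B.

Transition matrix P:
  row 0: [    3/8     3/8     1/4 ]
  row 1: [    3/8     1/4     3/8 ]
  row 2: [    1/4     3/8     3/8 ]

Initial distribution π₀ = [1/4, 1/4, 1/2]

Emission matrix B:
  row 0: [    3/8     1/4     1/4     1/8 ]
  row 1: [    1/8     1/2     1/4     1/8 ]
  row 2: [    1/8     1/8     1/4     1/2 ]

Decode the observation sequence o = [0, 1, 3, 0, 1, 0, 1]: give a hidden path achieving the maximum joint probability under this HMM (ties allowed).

t=0: δ = [9.375e-02, 3.125e-02, 6.250e-02]  (obs o_0=0)
t=1: δ = [8.789e-03, 1.758e-02, 2.930e-03]  ψ = [0, 0, 0]  (obs o_1=1)
t=2: δ = [8.240e-04, 5.493e-04, 3.296e-03]  ψ = [1, 1, 1]  (obs o_2=3)
t=3: δ = [3.090e-04, 1.545e-04, 1.545e-04]  ψ = [2, 2, 2]  (obs o_3=0)
t=4: δ = [2.897e-05, 5.794e-05, 9.656e-06]  ψ = [0, 0, 0]  (obs o_4=1)
t=5: δ = [8.147e-06, 1.810e-06, 2.716e-06]  ψ = [1, 1, 1]  (obs o_5=0)
t=6: δ = [7.638e-07, 1.528e-06, 2.546e-07]  ψ = [0, 0, 0]  (obs o_6=1)
backtrack: best end state = 1; path = [0, 1, 2, 0, 1, 0, 1]

path = [0, 1, 2, 0, 1, 0, 1]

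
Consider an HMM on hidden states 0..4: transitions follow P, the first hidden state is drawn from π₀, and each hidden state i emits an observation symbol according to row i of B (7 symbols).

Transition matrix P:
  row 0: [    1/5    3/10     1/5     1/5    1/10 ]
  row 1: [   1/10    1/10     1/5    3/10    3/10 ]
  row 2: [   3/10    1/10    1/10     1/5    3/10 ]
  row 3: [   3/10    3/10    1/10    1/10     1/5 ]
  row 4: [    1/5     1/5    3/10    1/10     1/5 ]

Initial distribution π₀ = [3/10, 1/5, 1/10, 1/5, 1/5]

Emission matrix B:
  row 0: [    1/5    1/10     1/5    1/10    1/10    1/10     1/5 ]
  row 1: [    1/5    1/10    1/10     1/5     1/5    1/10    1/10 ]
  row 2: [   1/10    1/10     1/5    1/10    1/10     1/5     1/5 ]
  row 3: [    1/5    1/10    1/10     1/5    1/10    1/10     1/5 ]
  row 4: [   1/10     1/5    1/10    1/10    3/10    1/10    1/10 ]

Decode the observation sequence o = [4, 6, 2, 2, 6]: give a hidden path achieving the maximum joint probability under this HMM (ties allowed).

t=0: δ = [3.000e-02, 4.000e-02, 1.000e-02, 2.000e-02, 6.000e-02]  (obs o_0=4)
t=1: δ = [2.400e-03, 1.200e-03, 3.600e-03, 2.400e-03, 1.200e-03]  ψ = [4, 4, 4, 1, 1]  (obs o_1=6)
t=2: δ = [2.160e-04, 7.200e-05, 9.600e-05, 7.200e-05, 1.080e-04]  ψ = [2, 0, 0, 2, 2]  (obs o_2=2)
t=3: δ = [8.640e-06, 6.480e-06, 8.640e-06, 4.320e-06, 2.880e-06]  ψ = [0, 0, 0, 0, 2]  (obs o_3=2)
t=4: δ = [5.184e-07, 2.592e-07, 3.456e-07, 3.888e-07, 2.592e-07]  ψ = [2, 0, 0, 1, 2]  (obs o_4=6)
backtrack: best end state = 0; path = [4, 2, 0, 2, 0]

path = [4, 2, 0, 2, 0]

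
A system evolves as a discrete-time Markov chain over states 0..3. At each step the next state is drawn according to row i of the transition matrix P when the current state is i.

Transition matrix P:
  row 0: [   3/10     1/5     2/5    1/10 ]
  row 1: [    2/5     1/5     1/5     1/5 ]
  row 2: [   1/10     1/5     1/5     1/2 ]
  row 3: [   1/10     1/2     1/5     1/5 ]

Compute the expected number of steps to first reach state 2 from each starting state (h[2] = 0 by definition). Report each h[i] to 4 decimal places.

h = [3.0851, 3.7943, 0.0000, 4.0071]

First-step conditioning: h[2] = 0; for i ≠ 2, h[i] = 1 + Σ_k P[i][k]·h[k].
  h[0] = 1 + 3/10·h[0] + 1/5·h[1] + 1/10·h[3]
  h[1] = 1 + 2/5·h[0] + 1/5·h[1] + 1/5·h[3]
  h[3] = 1 + 1/10·h[0] + 1/2·h[1] + 1/5·h[3]
Solving the 3×3 linear system over states ≠ 2 gives exactly h = [145/47, 535/141, 0, 565/141] (h[2] = 0 is the target).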